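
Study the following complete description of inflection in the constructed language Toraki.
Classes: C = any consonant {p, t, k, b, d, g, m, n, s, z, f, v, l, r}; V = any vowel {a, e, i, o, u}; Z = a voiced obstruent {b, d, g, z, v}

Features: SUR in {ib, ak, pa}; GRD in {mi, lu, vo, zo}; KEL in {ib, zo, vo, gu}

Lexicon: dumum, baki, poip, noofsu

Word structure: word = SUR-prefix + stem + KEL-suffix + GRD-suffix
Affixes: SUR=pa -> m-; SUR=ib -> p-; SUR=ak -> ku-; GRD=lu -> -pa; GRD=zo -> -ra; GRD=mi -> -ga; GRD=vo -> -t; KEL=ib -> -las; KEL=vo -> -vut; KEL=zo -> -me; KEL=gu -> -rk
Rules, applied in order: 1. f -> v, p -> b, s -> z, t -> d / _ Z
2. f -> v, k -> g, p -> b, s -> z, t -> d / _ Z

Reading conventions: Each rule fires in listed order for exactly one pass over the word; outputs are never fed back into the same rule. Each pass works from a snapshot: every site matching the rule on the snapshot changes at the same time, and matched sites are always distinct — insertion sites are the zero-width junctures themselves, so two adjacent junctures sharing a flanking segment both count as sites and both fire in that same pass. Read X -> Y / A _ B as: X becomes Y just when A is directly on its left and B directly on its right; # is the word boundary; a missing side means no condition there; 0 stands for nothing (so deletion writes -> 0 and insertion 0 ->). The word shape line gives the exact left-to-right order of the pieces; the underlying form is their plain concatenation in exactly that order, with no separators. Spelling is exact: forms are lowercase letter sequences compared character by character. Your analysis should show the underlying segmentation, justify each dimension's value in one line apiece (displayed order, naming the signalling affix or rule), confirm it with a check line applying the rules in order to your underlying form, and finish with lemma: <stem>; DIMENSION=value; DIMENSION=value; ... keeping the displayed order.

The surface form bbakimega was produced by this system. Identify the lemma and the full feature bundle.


underlying: p-baki-me-ga
SUR=ib - signalled by the affix p-
GRD=mi - signalled by the affix -ga
KEL=zo - signalled by the affix -me
check: pbakimega -> bbakimega -> bbakimega
lemma: baki; SUR=ib; GRD=mi; KEL=zo


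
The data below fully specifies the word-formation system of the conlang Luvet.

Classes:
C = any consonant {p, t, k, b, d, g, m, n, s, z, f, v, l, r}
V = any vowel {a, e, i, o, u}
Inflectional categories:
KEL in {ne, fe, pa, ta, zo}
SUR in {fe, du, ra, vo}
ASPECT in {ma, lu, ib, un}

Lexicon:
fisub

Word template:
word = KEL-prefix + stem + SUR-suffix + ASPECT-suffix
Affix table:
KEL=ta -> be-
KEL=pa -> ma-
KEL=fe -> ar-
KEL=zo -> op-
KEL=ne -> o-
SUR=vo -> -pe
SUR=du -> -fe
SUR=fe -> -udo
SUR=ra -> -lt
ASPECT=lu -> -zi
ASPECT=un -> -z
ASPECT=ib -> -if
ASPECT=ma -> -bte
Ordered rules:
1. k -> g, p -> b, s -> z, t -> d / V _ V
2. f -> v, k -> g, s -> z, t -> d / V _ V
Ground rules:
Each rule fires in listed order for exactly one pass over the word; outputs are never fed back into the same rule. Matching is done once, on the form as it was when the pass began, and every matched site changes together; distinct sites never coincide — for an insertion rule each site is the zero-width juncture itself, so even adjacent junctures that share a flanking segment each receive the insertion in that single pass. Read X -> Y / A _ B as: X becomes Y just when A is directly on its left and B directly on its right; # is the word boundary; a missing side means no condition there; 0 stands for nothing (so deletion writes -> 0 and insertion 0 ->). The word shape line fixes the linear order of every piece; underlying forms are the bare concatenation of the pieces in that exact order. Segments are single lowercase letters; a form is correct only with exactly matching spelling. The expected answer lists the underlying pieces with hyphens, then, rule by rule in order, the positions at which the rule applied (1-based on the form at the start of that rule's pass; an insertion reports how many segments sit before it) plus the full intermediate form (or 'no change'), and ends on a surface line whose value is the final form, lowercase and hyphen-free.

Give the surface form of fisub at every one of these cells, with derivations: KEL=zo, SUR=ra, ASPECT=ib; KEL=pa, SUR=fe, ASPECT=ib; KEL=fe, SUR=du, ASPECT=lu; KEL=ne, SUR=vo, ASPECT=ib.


cell KEL=zo, SUR=ra, ASPECT=ib:
underlying: op-fisub-lt-if
1. k -> g, p -> b, s -> z, t -> d / V _ V: fires at position(s) 5: opfizubltif
2. f -> v, k -> g, s -> z, t -> d / V _ V: no change
surface: opfizubltif

cell KEL=pa, SUR=fe, ASPECT=ib:
underlying: ma-fisub-udo-if
1. k -> g, p -> b, s -> z, t -> d / V _ V: fires at position(s) 5: mafizubudoif
2. f -> v, k -> g, s -> z, t -> d / V _ V: fires at position(s) 3: mavizubudoif
surface: mavizubudoif

cell KEL=fe, SUR=du, ASPECT=lu:
underlying: ar-fisub-fe-zi
1. k -> g, p -> b, s -> z, t -> d / V _ V: fires at position(s) 5: arfizubfezi
2. f -> v, k -> g, s -> z, t -> d / V _ V: no change
surface: arfizubfezi

cell KEL=ne, SUR=vo, ASPECT=ib:
underlying: o-fisub-pe-if
1. k -> g, p -> b, s -> z, t -> d / V _ V: fires at position(s) 4: ofizubpeif
2. f -> v, k -> g, s -> z, t -> d / V _ V: fires at position(s) 2: ovizubpeif
surface: ovizubpeif


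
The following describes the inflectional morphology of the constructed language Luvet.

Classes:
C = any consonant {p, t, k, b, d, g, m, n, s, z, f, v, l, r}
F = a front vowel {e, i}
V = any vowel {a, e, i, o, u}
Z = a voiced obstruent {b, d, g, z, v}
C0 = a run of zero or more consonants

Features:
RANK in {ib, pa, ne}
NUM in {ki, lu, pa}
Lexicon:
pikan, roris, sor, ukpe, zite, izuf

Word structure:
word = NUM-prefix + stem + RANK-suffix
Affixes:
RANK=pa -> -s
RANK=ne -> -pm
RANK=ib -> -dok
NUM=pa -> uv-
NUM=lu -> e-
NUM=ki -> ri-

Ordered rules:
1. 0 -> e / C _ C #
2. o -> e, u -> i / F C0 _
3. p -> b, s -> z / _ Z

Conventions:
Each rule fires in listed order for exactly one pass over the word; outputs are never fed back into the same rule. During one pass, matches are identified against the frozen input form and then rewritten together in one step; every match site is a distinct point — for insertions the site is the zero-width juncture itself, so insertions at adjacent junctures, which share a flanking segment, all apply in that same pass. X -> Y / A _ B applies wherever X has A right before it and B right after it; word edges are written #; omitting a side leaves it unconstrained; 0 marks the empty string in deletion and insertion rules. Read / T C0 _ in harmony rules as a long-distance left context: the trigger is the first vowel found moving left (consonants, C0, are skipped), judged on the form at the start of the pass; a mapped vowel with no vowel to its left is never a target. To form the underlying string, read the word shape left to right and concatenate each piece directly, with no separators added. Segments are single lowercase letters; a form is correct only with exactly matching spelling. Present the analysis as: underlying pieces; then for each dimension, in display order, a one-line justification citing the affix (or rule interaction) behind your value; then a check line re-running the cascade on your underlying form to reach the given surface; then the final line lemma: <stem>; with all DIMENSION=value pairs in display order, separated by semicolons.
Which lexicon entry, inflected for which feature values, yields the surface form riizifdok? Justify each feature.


underlying: ri-izuf-dok
RANK=ib - signalled by the affix -dok
NUM=ki - signalled by the affix ri-
check: riizufdok -> riizufdok -> riizifdok -> riizifdok
lemma: izuf; RANK=ib; NUM=ki


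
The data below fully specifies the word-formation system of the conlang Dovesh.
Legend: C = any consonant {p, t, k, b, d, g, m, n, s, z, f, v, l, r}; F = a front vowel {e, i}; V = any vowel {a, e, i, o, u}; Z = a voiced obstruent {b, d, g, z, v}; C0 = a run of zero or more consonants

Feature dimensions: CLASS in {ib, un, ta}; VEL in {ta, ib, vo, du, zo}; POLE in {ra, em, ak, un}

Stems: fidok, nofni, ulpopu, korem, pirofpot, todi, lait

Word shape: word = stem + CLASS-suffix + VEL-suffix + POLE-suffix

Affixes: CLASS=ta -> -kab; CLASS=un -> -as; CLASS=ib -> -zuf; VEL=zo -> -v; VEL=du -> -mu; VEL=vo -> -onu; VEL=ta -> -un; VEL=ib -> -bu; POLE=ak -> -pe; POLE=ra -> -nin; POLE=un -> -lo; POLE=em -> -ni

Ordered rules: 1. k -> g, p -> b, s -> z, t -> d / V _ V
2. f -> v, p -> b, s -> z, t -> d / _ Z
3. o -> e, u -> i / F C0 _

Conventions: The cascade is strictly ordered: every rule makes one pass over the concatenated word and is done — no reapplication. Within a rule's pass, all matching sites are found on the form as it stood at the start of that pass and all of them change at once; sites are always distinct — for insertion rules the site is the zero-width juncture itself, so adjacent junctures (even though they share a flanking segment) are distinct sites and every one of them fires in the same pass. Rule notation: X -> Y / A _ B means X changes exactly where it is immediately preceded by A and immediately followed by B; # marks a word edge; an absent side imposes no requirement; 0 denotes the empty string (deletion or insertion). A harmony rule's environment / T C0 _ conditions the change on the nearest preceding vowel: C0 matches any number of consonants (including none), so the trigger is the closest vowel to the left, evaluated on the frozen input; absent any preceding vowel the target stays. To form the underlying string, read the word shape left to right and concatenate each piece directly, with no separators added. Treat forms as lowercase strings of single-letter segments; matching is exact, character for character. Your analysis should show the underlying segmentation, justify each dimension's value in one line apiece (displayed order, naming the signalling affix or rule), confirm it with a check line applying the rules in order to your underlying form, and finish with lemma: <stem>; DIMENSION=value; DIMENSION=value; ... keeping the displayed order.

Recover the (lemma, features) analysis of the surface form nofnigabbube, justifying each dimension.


underlying: nofni-kab-bu-pe
CLASS=ta - signalled by the affix -kab
VEL=ib - signalled by the affix -bu
POLE=ak - signalled by the affix -pe
check: nofnikabbupe -> nofnigabbube -> nofnigabbube -> nofnigabbube
lemma: nofni; CLASS=ta; VEL=ib; POLE=ak


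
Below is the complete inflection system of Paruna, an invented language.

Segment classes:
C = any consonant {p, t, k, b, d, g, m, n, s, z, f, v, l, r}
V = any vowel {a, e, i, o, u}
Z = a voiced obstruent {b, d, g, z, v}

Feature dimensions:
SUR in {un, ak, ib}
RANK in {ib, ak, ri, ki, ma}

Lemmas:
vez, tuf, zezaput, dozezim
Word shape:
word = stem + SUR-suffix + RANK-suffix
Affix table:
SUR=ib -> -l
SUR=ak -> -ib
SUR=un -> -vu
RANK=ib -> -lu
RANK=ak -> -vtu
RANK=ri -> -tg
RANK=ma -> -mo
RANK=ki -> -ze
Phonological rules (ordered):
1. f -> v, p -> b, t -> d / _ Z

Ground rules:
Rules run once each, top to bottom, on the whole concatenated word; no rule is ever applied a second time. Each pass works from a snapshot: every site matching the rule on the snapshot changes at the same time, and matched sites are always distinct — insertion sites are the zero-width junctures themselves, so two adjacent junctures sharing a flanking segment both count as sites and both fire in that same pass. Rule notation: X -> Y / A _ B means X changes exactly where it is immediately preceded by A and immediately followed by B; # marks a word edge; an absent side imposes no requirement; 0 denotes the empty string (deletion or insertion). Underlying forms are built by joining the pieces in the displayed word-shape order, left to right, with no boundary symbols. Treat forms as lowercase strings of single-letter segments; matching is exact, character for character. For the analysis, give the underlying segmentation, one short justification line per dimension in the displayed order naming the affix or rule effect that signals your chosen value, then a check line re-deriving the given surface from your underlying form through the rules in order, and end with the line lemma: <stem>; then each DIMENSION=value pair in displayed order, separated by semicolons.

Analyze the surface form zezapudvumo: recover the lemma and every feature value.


underlying: zezaput-vu-mo
SUR=un - signalled by the affix -vu
RANK=ma - signalled by the affix -mo
check: zezaputvumo -> zezapudvumo
lemma: zezaput; SUR=un; RANK=ma


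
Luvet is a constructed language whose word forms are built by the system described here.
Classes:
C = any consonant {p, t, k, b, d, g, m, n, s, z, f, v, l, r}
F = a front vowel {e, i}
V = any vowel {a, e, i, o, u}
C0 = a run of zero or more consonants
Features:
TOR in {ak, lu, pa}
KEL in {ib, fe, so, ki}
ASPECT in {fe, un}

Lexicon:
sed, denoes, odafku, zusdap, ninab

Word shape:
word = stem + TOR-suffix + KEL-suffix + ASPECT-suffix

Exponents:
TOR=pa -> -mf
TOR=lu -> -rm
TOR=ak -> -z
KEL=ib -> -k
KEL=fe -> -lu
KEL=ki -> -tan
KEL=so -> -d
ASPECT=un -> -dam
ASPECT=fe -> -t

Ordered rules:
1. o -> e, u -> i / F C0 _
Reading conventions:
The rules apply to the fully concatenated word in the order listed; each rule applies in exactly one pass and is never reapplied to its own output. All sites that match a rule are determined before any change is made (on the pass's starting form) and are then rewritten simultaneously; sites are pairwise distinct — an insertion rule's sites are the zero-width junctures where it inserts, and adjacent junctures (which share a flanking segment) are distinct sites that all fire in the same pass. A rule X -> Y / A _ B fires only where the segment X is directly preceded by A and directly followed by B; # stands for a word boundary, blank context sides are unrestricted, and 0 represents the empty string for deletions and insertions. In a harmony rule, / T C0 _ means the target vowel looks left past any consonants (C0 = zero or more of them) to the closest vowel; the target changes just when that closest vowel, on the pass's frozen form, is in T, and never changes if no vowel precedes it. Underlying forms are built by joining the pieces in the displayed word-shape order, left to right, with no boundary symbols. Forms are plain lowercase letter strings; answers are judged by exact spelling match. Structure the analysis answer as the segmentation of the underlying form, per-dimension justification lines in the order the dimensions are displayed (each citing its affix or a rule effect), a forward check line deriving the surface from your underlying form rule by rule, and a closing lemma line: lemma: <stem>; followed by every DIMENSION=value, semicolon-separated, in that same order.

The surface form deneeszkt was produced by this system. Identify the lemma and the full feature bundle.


underlying: denoes-z-k-t
TOR=ak - signalled by the affix -z
KEL=ib - signalled by the affix -k
ASPECT=fe - signalled by the affix -t
check: denoeszkt -> deneeszkt
lemma: denoes; TOR=ak; KEL=ib; ASPECT=fe


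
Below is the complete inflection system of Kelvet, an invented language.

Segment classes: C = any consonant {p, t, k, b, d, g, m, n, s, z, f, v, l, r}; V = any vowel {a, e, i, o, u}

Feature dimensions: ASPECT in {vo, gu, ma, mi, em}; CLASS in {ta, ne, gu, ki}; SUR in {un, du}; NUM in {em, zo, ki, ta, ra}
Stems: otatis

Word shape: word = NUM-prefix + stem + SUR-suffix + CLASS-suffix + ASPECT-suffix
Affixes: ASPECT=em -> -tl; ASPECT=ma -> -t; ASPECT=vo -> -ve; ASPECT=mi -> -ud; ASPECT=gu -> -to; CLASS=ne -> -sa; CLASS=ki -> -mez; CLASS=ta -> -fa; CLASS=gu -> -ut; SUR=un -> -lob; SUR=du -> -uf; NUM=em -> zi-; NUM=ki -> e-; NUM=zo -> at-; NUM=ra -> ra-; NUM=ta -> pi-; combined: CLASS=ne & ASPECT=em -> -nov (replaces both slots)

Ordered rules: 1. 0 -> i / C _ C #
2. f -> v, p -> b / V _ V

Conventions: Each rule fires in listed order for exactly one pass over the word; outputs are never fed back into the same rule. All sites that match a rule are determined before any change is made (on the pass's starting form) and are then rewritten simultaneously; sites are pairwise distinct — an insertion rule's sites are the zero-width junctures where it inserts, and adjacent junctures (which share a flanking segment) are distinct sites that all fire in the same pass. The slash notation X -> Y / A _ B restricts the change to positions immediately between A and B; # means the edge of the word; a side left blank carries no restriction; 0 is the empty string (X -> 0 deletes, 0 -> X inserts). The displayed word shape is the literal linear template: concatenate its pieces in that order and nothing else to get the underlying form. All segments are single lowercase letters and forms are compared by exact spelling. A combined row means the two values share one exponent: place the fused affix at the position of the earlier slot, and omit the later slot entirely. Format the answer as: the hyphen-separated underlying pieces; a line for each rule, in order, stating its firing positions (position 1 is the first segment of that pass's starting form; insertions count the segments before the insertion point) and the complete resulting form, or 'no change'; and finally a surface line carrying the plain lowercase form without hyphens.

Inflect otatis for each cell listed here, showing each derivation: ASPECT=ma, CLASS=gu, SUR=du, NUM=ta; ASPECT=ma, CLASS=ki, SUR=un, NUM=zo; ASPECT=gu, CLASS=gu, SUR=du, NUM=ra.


cell ASPECT=ma, CLASS=gu, SUR=du, NUM=ta:
underlying: pi-otatis-uf-ut-t
1. 0 -> i / C _ C #: inserts after position(s) 12: piotatisufutit
2. f -> v, p -> b / V _ V: fires at position(s) 10: piotatisuvutit
surface: piotatisuvutit

cell ASPECT=ma, CLASS=ki, SUR=un, NUM=zo:
underlying: at-otatis-lob-mez-t
1. 0 -> i / C _ C #: inserts after position(s) 14: atotatislobmezit
2. f -> v, p -> b / V _ V: no change
surface: atotatislobmezit

cell ASPECT=gu, CLASS=gu, SUR=du, NUM=ra:
underlying: ra-otatis-uf-ut-to
1. 0 -> i / C _ C #: no change
2. f -> v, p -> b / V _ V: fires at position(s) 10: raotatisuvutto
surface: raotatisuvutto


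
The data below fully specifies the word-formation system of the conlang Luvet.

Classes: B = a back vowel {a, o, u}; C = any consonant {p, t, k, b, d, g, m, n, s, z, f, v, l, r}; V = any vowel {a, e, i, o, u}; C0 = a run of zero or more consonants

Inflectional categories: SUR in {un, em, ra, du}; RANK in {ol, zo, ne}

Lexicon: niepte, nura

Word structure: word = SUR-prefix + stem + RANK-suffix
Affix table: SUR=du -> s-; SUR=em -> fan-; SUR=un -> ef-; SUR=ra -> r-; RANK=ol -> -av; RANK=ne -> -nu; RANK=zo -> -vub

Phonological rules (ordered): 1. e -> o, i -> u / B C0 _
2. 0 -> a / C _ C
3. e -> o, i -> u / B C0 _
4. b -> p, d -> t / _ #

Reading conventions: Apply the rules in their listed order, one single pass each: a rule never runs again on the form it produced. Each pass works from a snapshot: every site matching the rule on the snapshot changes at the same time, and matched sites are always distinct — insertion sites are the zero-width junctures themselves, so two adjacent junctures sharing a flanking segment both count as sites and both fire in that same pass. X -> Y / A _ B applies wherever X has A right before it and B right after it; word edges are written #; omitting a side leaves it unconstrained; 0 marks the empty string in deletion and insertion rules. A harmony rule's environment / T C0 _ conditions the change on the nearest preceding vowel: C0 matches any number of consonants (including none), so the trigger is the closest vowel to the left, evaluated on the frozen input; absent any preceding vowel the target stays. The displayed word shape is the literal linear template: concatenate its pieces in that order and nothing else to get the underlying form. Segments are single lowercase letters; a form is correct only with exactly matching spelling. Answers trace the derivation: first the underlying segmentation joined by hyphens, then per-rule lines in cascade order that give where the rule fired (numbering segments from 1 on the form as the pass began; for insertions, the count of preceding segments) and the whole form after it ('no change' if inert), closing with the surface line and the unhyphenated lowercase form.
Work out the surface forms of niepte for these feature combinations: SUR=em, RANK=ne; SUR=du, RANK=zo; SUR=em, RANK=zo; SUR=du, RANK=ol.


cell SUR=em, RANK=ne:
underlying: fan-niepte-nu
1. e -> o, i -> u / B C0 _: fires at position(s) 5: fannueptenu
2. 0 -> a / C _ C: inserts after position(s) 3, 7: fananuepatenu
3. e -> o, i -> u / B C0 _: fires at position(s) 7, 11: fananuopatonu
4. b -> p, d -> t / _ #: no change
surface: fananuopatonu

cell SUR=du, RANK=zo:
underlying: s-niepte-vub
1. e -> o, i -> u / B C0 _: no change
2. 0 -> a / C _ C: inserts after position(s) 1, 5: saniepatevub
3. e -> o, i -> u / B C0 _: fires at position(s) 4, 9: sanuepatovub
4. b -> p, d -> t / _ #: fires at position(s) 12: sanuepatovup
surface: sanuepatovup

cell SUR=em, RANK=zo:
underlying: fan-niepte-vub
1. e -> o, i -> u / B C0 _: fires at position(s) 5: fannueptevub
2. 0 -> a / C _ C: inserts after position(s) 3, 7: fananuepatevub
3. e -> o, i -> u / B C0 _: fires at position(s) 7, 11: fananuopatovub
4. b -> p, d -> t / _ #: fires at position(s) 14: fananuopatovup
surface: fananuopatovup

cell SUR=du, RANK=ol:
underlying: s-niepte-av
1. e -> o, i -> u / B C0 _: no change
2. 0 -> a / C _ C: inserts after position(s) 1, 5: saniepateav
3. e -> o, i -> u / B C0 _: fires at position(s) 4, 9: sanuepatoav
4. b -> p, d -> t / _ #: no change
surface: sanuepatoav


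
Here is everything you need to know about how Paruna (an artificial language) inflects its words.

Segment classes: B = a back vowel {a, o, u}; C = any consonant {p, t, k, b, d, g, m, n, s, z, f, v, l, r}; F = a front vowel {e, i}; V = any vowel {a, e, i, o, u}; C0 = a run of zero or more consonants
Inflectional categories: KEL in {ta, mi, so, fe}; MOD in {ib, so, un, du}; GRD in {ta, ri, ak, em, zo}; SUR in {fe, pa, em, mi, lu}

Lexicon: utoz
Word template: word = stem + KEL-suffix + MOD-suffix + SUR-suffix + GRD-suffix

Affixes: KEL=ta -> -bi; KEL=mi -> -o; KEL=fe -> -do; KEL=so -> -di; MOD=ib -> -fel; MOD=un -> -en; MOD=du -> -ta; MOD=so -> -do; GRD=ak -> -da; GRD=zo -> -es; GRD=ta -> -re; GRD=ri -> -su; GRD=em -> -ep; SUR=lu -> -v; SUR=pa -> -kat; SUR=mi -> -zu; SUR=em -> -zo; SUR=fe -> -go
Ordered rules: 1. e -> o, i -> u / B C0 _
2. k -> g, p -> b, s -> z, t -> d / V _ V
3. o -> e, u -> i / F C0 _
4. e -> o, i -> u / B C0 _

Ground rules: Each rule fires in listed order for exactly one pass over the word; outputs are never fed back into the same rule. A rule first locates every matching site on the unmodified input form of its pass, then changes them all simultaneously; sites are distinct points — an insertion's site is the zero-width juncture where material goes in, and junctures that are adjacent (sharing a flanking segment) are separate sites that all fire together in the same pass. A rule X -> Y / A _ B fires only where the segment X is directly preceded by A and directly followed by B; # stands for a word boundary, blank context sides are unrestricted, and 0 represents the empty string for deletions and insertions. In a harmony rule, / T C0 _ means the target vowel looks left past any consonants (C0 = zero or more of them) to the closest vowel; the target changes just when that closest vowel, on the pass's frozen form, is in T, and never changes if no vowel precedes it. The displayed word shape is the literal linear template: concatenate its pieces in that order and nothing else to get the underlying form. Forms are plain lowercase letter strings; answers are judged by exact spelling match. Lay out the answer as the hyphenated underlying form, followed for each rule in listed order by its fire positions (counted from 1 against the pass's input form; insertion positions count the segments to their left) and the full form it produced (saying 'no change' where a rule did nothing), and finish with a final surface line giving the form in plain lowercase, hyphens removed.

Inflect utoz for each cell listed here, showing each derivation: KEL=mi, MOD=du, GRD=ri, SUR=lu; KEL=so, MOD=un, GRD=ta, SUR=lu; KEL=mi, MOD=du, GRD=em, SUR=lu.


cell KEL=mi, MOD=du, GRD=ri, SUR=lu:
underlying: utoz-o-ta-v-su
1. e -> o, i -> u / B C0 _: no change
2. k -> g, p -> b, s -> z, t -> d / V _ V: fires at position(s) 2, 6: udozodavsu
3. o -> e, u -> i / F C0 _: no change
4. e -> o, i -> u / B C0 _: no change
surface: udozodavsu

cell KEL=so, MOD=un, GRD=ta, SUR=lu:
underlying: utoz-di-en-v-re
1. e -> o, i -> u / B C0 _: fires at position(s) 6: utozduenvre
2. k -> g, p -> b, s -> z, t -> d / V _ V: fires at position(s) 2: udozduenvre
3. o -> e, u -> i / F C0 _: no change
4. e -> o, i -> u / B C0 _: fires at position(s) 7: udozduonvre
surface: udozduonvre

cell KEL=mi, MOD=du, GRD=em, SUR=lu:
underlying: utoz-o-ta-v-ep
1. e -> o, i -> u / B C0 _: fires at position(s) 9: utozotavop
2. k -> g, p -> b, s -> z, t -> d / V _ V: fires at position(s) 2, 6: udozodavop
3. o -> e, u -> i / F C0 _: no change
4. e -> o, i -> u / B C0 _: no change
surface: udozodavop


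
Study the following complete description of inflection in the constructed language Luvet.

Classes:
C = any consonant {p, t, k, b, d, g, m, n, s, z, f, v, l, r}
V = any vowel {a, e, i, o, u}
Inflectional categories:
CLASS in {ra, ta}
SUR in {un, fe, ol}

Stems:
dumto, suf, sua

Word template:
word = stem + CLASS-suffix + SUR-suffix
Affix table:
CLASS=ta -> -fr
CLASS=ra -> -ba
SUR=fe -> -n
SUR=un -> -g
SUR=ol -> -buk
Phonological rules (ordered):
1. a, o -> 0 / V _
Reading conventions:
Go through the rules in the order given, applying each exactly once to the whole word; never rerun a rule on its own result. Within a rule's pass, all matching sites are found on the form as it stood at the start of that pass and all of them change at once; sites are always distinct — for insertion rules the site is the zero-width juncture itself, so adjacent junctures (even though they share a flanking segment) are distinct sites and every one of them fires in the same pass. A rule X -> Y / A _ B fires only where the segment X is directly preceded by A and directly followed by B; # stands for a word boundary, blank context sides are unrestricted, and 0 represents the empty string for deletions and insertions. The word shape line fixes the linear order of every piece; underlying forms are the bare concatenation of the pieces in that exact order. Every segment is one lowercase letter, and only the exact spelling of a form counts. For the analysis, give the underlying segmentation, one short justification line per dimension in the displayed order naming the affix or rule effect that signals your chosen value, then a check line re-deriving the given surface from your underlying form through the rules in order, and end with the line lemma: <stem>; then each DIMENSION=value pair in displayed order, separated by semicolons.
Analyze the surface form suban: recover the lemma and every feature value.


underlying: sua-ba-n
CLASS=ra - signalled by the affix -ba
SUR=fe - signalled by the affix -n
check: suaban -> suban
lemma: sua; CLASS=ra; SUR=fe


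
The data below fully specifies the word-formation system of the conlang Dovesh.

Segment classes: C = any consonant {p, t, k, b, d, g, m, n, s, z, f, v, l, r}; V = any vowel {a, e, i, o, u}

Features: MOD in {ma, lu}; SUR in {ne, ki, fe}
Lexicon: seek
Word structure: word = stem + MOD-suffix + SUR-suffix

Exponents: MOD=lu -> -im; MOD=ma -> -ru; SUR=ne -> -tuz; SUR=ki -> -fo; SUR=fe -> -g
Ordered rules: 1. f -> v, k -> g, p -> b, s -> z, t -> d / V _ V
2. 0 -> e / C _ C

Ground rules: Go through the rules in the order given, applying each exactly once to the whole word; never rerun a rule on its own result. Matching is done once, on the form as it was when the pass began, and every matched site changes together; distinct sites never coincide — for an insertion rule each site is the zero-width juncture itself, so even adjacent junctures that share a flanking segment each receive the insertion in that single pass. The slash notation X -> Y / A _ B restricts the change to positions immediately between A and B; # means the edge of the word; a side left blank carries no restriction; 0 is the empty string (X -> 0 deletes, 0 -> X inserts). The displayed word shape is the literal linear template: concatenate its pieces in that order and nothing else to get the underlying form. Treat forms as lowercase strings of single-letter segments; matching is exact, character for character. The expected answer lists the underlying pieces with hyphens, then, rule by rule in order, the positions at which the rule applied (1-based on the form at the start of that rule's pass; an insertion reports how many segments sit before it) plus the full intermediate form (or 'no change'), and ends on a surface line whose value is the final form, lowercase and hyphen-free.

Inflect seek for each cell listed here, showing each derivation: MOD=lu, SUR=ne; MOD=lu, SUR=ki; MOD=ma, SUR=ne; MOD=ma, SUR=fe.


cell MOD=lu, SUR=ne:
underlying: seek-im-tuz
1. f -> v, k -> g, p -> b, s -> z, t -> d / V _ V: fires at position(s) 4: seegimtuz
2. 0 -> e / C _ C: inserts after position(s) 6: seegimetuz
surface: seegimetuz

cell MOD=lu, SUR=ki:
underlying: seek-im-fo
1. f -> v, k -> g, p -> b, s -> z, t -> d / V _ V: fires at position(s) 4: seegimfo
2. 0 -> e / C _ C: inserts after position(s) 6: seegimefo
surface: seegimefo

cell MOD=ma, SUR=ne:
underlying: seek-ru-tuz
1. f -> v, k -> g, p -> b, s -> z, t -> d / V _ V: fires at position(s) 7: seekruduz
2. 0 -> e / C _ C: inserts after position(s) 4: seekeruduz
surface: seekeruduz

cell MOD=ma, SUR=fe:
underlying: seek-ru-g
1. f -> v, k -> g, p -> b, s -> z, t -> d / V _ V: no change
2. 0 -> e / C _ C: inserts after position(s) 4: seekerug
surface: seekerug


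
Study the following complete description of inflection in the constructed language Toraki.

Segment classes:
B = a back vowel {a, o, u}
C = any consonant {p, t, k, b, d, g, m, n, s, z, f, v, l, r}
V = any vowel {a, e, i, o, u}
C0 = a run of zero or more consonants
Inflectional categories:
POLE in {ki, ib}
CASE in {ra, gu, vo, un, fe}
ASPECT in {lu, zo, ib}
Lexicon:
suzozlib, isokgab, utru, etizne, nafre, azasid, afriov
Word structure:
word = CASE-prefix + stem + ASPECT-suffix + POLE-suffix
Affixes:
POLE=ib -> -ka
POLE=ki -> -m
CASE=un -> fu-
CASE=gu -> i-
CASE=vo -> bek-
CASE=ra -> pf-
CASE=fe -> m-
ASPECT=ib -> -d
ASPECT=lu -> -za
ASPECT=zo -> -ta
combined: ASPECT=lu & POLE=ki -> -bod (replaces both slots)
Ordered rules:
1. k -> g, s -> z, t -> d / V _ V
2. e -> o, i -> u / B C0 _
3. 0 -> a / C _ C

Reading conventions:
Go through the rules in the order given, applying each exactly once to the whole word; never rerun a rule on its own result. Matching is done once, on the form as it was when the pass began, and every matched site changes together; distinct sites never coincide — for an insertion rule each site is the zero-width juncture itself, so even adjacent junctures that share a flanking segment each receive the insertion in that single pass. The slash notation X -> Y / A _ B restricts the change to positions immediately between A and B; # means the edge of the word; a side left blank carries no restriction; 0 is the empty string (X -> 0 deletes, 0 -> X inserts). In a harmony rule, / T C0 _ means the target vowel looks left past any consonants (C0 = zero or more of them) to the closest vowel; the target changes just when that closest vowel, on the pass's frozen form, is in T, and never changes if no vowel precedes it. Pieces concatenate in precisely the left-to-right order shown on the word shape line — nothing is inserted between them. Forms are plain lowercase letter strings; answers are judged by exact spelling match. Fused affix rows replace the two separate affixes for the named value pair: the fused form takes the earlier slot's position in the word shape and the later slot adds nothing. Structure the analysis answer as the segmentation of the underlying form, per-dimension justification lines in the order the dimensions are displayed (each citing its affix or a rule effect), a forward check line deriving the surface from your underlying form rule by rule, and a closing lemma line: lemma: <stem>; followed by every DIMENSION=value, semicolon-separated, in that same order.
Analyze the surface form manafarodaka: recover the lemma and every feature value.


underlying: m-nafre-d-ka
POLE=ib - signalled by the affix -ka
CASE=fe - signalled by the affix m-
ASPECT=ib - signalled by the affix -d
check: mnafredka -> mnafredka -> mnafrodka -> manafarodaka
lemma: nafre; POLE=ib; CASE=fe; ASPECT=ib


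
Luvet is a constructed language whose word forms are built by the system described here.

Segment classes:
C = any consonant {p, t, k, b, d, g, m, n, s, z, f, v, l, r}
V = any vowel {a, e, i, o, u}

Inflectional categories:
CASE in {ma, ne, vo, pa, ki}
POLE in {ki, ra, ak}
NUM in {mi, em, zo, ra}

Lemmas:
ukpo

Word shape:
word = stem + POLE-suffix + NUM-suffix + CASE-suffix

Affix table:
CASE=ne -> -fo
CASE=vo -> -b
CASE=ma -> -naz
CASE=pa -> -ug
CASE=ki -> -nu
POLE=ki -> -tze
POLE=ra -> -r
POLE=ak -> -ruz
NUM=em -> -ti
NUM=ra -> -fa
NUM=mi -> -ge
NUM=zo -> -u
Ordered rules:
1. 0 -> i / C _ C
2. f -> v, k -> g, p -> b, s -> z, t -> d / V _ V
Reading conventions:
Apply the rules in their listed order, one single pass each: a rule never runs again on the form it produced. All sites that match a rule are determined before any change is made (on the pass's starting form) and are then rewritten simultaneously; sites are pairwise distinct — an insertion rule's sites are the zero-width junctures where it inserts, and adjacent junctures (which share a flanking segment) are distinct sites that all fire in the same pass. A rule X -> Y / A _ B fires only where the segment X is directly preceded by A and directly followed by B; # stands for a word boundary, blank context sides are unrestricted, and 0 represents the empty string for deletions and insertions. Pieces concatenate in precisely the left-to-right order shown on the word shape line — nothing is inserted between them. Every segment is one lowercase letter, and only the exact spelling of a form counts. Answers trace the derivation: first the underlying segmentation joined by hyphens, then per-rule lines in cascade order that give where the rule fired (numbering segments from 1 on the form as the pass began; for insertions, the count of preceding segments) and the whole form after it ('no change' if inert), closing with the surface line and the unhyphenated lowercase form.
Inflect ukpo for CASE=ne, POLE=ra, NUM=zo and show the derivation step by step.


underlying: ukpo-r-u-fo
1. 0 -> i / C _ C: inserts after position(s) 2: ukiporufo
2. f -> v, k -> g, p -> b, s -> z, t -> d / V _ V: fires at position(s) 2, 4, 8: ugiboruvo
surface: ugiboruvo


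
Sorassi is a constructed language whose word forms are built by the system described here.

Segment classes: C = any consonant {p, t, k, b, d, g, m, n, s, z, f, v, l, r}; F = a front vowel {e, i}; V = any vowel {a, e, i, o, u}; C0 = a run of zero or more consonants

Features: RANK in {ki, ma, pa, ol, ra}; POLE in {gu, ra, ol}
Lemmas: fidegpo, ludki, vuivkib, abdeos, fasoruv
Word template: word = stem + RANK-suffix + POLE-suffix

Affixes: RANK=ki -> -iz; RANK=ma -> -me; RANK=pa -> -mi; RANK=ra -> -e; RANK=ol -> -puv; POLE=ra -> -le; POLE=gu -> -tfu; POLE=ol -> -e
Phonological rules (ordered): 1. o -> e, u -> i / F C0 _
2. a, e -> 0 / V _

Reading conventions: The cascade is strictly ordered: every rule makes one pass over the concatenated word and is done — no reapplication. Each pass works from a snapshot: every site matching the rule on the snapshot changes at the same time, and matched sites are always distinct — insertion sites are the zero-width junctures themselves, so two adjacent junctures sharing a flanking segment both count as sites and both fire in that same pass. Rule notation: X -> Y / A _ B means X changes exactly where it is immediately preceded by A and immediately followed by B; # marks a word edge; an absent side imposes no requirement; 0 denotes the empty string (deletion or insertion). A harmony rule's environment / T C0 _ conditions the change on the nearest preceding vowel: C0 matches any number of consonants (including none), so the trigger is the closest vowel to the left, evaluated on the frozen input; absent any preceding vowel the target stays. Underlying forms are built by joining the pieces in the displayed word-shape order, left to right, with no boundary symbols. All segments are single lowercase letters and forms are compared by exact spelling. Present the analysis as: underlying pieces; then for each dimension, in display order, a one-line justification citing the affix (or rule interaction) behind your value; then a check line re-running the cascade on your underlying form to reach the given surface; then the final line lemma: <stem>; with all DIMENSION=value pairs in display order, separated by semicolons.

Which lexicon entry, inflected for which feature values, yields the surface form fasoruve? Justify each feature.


underlying: fasoruv-e-e
RANK=ra - signalled by the affix -e
POLE=ol - signalled by the affix -e
check: fasoruvee -> fasoruvee -> fasoruve
lemma: fasoruv; RANK=ra; POLE=ol


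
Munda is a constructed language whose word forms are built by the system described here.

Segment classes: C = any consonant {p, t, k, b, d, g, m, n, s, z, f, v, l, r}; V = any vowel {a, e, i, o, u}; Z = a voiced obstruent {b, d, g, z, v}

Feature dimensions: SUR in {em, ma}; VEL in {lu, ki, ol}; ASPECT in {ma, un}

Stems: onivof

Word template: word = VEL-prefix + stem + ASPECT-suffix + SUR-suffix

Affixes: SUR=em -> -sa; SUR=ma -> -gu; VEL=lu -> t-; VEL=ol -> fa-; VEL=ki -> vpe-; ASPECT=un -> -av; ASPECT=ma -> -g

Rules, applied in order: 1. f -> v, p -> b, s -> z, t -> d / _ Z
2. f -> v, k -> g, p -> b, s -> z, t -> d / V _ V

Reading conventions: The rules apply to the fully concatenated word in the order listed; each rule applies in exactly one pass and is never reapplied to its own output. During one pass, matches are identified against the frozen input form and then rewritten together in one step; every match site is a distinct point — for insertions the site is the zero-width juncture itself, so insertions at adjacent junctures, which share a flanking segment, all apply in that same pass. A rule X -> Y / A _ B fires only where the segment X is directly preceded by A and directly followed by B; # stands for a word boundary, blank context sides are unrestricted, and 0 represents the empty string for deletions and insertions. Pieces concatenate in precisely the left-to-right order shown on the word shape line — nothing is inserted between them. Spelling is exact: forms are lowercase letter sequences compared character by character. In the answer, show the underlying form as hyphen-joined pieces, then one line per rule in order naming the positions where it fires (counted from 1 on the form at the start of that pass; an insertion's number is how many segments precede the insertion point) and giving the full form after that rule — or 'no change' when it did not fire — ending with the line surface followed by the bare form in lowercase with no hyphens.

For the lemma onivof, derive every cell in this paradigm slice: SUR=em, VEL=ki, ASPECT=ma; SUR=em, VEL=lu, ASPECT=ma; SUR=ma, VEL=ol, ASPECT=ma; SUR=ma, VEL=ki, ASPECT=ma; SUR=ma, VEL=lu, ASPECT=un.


cell SUR=em, VEL=ki, ASPECT=ma:
underlying: vpe-onivof-g-sa
1. f -> v, p -> b, s -> z, t -> d / _ Z: fires at position(s) 9: vpeonivovgsa
2. f -> v, k -> g, p -> b, s -> z, t -> d / V _ V: no change
surface: vpeonivovgsa

cell SUR=em, VEL=lu, ASPECT=ma:
underlying: t-onivof-g-sa
1. f -> v, p -> b, s -> z, t -> d / _ Z: fires at position(s) 7: tonivovgsa
2. f -> v, k -> g, p -> b, s -> z, t -> d / V _ V: no change
surface: tonivovgsa

cell SUR=ma, VEL=ol, ASPECT=ma:
underlying: fa-onivof-g-gu
1. f -> v, p -> b, s -> z, t -> d / _ Z: fires at position(s) 8: faonivovggu
2. f -> v, k -> g, p -> b, s -> z, t -> d / V _ V: no change
surface: faonivovggu

cell SUR=ma, VEL=ki, ASPECT=ma:
underlying: vpe-onivof-g-gu
1. f -> v, p -> b, s -> z, t -> d / _ Z: fires at position(s) 9: vpeonivovggu
2. f -> v, k -> g, p -> b, s -> z, t -> d / V _ V: no change
surface: vpeonivovggu

cell SUR=ma, VEL=lu, ASPECT=un:
underlying: t-onivof-av-gu
1. f -> v, p -> b, s -> z, t -> d / _ Z: no change
2. f -> v, k -> g, p -> b, s -> z, t -> d / V _ V: fires at position(s) 7: tonivovavgu
surface: tonivovavgu
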